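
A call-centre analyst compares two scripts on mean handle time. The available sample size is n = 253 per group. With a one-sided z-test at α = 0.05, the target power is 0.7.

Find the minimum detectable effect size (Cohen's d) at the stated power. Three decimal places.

Required noncentrality: δ = z_{0.05} + z_{0.30} = 1.645 + 0.524 = 2.169.
δ = d·√(n/2) ⇒ d = δ/√(n/2) = 2.169/√(253/2) = 0.1929.

d ≈ 0.193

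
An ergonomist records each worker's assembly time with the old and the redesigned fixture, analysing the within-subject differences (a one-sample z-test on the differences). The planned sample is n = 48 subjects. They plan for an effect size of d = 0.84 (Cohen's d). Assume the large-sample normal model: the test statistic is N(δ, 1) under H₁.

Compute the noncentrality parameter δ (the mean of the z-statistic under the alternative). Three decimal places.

δ ≈ 5.820

δ = d·√n = 0.84 × √48 = 5.8197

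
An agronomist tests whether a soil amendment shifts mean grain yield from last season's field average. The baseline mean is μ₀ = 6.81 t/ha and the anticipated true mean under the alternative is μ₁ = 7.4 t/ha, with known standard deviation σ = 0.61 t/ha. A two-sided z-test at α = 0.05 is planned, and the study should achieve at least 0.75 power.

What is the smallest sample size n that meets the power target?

Standardized effect: d = |μ₁ − μ₀| / σ = |7.4 − 6.81| / 0.61 = 0.9672
Set Φ(δ − 1.960) = 0.75; then δ − 1.960 = Φ⁻¹(0.75) = 0.674, giving δ = 2.634.
(Ignoring the negligible lower-tail rejection probability gives the usual closed-form inversion.)
δ = d·√n ⇒ n = (δ/d)² = (2.634 / 0.9672)² = 7.42.
Round up to the next whole unit.

n = 8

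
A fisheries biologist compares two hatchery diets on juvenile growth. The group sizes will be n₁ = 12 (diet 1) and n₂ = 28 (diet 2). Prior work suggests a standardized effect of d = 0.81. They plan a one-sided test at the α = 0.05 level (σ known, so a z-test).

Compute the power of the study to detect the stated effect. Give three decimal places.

Power ≈ 0.759

Noncentrality parameter: δ = d / √(1/n₁ + 1/n₂) = 0.81 / √(1/12 + 1/28) = 2.3476
One-sided α = 0.05 → critical value z_{0.05} = 1.645.
Power = Φ(δ − 1.645) = Φ(0.703) = 0.7589.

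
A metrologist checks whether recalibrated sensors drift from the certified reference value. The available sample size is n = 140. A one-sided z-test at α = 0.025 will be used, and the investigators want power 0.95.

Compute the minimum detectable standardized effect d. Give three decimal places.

d ≈ 0.305

Required noncentrality: δ = z_{0.025} + z_{0.05} = 1.960 + 1.645 = 3.605.
δ = d·√n ⇒ d = δ/√n = 3.605/√140 = 0.3047.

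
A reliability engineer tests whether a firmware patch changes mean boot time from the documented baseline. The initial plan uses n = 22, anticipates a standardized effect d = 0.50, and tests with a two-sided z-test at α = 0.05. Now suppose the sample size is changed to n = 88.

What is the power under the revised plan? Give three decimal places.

Power ≈ 0.997

With n = 88: δ = d·√n = 0.50 × √88 = 4.6904. Critical value z_{0.025} = 1.960.
Revised power = Φ(δ − 1.960) + Φ(−δ − 1.960) = Φ(2.730) + Φ(-6.650) = 0.9968 + 0.0000 = 0.9968.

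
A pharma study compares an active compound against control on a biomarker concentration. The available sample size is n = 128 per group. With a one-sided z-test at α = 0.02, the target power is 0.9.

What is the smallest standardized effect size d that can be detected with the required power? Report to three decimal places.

Required noncentrality: δ = z_{0.02} + z_{0.10} = 2.054 + 1.282 = 3.335.
δ = d·√(n/2) ⇒ d = δ/√(n/2) = 3.335/√(128/2) = 0.4169.

d ≈ 0.417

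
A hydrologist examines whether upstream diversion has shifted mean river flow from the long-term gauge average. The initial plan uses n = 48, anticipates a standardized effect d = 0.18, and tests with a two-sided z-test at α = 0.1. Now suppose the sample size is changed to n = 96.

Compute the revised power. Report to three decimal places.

With n = 96: δ = d·√n = 0.18 × √96 = 1.7636. Critical value z_{0.05} = 1.645.
Revised power = Φ(δ − 1.645) + Φ(−δ − 1.645) = Φ(0.119) + Φ(-3.408) = 0.5473 + 0.0003 = 0.5476.

Power ≈ 0.548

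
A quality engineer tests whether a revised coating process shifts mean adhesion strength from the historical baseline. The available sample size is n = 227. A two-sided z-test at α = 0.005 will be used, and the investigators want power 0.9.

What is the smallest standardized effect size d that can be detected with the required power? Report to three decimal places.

d ≈ 0.271

Required noncentrality: δ = z_{0.0025} + z_{0.10} = 2.807 + 1.282 = 4.089.
(Lower-tail contribution to power is negligible for δ > 0.)
δ = d·√n ⇒ d = δ/√n = 4.089/√227 = 0.2714.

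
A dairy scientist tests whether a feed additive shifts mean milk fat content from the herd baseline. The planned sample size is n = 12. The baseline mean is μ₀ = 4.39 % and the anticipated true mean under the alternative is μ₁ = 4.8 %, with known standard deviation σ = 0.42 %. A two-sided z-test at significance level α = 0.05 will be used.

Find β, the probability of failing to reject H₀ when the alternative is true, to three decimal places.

Standardized effect: d = |μ₁ − μ₀| / σ = |4.8 − 4.39| / 0.42 = 0.9762
Noncentrality parameter: δ = d·√n = 0.9762 × √12 = 3.3816
Critical value for a two-sided test at α = 0.05: z_{α/2} = 1.960.
Power = Φ(δ − 1.960) + Φ(−δ − 1.960) = Φ(1.422) + Φ(-5.342) = 0.9224 + 0.0000 = 0.9224.
Type II error: β = 1 − power = 1 − 0.9224 = 0.0776.

β ≈ 0.078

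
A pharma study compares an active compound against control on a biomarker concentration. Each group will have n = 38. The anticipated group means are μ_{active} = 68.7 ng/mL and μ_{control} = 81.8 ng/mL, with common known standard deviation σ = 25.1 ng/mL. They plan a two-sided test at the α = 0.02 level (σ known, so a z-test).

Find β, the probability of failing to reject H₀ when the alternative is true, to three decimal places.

β ≈ 0.520

Standardized effect: d = |μ_{active} − μ_{control}| / σ = |68.7 − 81.8| / 25.1 = 0.5219
Noncentrality parameter: δ = d·√(n/2) = 0.5219 × √(38/2) = 2.2750
Two-sided α = 0.02 → critical value z_{0.01} = 2.326.
Power = Φ(δ − 2.326) + Φ(−δ − 2.326) = Φ(-0.051) + Φ(-4.601) = 0.4795 + 0.0000 = 0.4795.
Type II error: β = 1 − power = 1 − 0.4795 = 0.5205.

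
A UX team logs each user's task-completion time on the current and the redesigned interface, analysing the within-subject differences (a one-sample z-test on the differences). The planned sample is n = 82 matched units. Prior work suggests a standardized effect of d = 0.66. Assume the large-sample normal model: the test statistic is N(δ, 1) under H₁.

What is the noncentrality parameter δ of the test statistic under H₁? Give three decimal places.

The noncentrality parameter scales effect size by the design's sample-size factor: δ = d·√n = 0.66 × √82 = 5.9766

δ ≈ 5.977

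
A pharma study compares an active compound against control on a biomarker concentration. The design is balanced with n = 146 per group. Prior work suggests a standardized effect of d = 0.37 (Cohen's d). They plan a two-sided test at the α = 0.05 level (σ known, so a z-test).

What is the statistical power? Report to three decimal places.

Power ≈ 0.885

Noncentrality parameter: δ = d·√(n/2) = 0.37 × √(146/2) = 3.1613
Two-sided α = 0.05 → critical value z_{0.025} = 1.960.
Power = Φ(δ − 1.960) + Φ(−δ − 1.960) = Φ(1.201) + Φ(-5.121) = 0.8852 + 0.0000 = 0.8852.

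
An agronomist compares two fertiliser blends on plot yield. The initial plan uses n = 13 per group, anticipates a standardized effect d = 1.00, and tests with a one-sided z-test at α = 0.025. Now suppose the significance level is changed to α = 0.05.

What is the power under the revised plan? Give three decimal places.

δ = d·√(n/2) = 1.00 × √(13/2) = 2.5495 (unchanged). New critical value: z_{0.05} = 1.645.
Revised power = P(Z > 1.645 − δ) = Φ(0.905) = 0.8172.

Power ≈ 0.817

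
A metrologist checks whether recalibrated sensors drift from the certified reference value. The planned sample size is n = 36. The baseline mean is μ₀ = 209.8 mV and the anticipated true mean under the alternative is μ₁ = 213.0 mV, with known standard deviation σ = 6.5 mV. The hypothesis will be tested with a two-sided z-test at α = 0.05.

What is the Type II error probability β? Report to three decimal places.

Standardized effect: d = |μ₁ − μ₀| / σ = |213.0 − 209.8| / 6.5 = 0.4923
Noncentrality parameter: δ = d·√n = 0.4923 × √36 = 2.9538
Critical value for a two-sided test at α = 0.05: z_{α/2} = 1.960.
Power = Φ(δ − 1.960) + Φ(−δ − 1.960) = Φ(0.994) + Φ(-4.914) = 0.8399 + 0.0000 = 0.8399.
Type II error: β = 1 − power = 1 − 0.8399 = 0.1601.

β ≈ 0.160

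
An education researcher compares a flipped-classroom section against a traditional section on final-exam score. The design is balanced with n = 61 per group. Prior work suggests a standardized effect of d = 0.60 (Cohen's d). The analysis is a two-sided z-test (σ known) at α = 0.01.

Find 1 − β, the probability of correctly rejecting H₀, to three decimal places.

Power ≈ 0.770

Noncentrality parameter: δ = d·√(n/2) = 0.60 × √(61/2) = 3.3136
Two-sided α = 0.01 → critical value z_{0.005} = 2.576.
Power = Φ(δ − 2.576) + Φ(−δ − 2.576) = Φ(0.738) + Φ(-5.889) = 0.7697 + 0.0000 = 0.7697.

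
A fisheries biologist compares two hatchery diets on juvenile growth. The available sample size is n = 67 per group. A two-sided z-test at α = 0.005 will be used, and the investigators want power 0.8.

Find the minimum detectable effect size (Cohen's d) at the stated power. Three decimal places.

d ≈ 0.630

Required noncentrality: δ = z_{0.0025} + z_{0.20} = 2.807 + 0.842 = 3.649.
(Lower-tail contribution to power is negligible for δ > 0.)
δ = d·√(n/2) ⇒ d = δ/√(n/2) = 3.649/√(67/2) = 0.6304.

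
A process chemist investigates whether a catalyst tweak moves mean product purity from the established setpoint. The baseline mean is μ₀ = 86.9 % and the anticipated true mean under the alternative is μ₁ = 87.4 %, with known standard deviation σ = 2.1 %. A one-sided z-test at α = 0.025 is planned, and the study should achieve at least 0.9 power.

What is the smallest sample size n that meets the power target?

n = 186

Standardized effect: d = |μ₁ − μ₀| / σ = |87.4 − 86.9| / 2.1 = 0.2381
Set Φ(δ − 1.960) = 0.9; then δ − 1.960 = Φ⁻¹(0.9) = 1.282, giving δ = 3.242.
δ = d·√n ⇒ n = (δ/d)² = (3.242 / 0.2381)² = 185.35.
Round up to the next whole unit.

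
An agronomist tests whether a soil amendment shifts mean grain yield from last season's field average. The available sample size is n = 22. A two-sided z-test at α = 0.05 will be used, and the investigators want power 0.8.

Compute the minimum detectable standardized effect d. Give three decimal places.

Need Φ(δ − 1.960) = 0.8, so δ = 1.960 + 0.842 = 2.802.
(The second rejection-region term Φ(−δ − z_{α/2}) is negligible and dropped.)
δ = d·√n ⇒ d = δ/√n = 2.802/√22 = 0.5973.

d ≈ 0.597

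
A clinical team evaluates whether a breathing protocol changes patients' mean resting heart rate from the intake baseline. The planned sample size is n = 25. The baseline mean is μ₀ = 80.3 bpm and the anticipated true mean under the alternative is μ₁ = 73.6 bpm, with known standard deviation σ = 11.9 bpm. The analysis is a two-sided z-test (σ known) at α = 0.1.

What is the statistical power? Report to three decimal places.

Power ≈ 0.879

Standardized effect: d = |μ₁ − μ₀| / σ = |73.6 − 80.3| / 11.9 = 0.5630
Noncentrality parameter: δ = d·√n = 0.5630 × √25 = 2.8151
Two-sided α = 0.1 → critical value z_{0.05} = 1.645.
Power = Φ(δ − 1.645) + Φ(−δ − 1.645) = Φ(1.170) + Φ(-4.460) = 0.8791 + 0.0000 = 0.8791.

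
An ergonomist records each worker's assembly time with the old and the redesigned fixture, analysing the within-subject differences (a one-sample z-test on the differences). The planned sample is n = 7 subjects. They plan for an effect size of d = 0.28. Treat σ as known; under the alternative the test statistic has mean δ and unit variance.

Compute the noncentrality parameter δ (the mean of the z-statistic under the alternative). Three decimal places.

The noncentrality parameter scales effect size by the design's sample-size factor: δ = d·√n = 0.28 × √7 = 0.7408

δ ≈ 0.741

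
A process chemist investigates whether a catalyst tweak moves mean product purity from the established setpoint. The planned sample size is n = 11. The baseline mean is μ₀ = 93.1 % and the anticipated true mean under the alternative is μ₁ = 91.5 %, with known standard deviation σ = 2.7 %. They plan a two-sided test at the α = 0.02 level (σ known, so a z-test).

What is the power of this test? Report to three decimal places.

Standardized effect: d = |μ₁ − μ₀| / σ = |91.5 − 93.1| / 2.7 = 0.5926
Noncentrality parameter: λ = d·√n = 0.5926 × √11 = 1.9654
Critical value for a two-sided test at α = 0.02: z_{α/2} = 2.326.
Power = Φ(λ − 2.326) + Φ(−λ − 2.326) = Φ(-0.361) + Φ(-4.292) = 0.3591 + 0.0000 = 0.3591.

Power ≈ 0.359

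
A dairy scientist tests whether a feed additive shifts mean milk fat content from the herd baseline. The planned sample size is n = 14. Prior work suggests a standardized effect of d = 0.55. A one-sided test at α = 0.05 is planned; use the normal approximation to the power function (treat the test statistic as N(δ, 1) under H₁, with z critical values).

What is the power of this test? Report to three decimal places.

Noncentrality parameter: δ = d·√n = 0.55 × √14 = 2.0579
Critical value for a one-sided test at α = 0.05: z_α = 1.645.
Power = P(Z > 1.645 − δ) = Φ(0.413) = 0.6602.

Power ≈ 0.660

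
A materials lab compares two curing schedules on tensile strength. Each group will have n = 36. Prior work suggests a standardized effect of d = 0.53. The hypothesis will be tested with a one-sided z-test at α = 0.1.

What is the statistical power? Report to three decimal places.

Noncentrality parameter: δ = d·√(n/2) = 0.53 × √(36/2) = 2.2486
Critical value for a one-sided test at α = 0.1: z_α = 1.282.
Power = Φ(δ − 1.282) = Φ(0.967) = 0.8332.

Power ≈ 0.833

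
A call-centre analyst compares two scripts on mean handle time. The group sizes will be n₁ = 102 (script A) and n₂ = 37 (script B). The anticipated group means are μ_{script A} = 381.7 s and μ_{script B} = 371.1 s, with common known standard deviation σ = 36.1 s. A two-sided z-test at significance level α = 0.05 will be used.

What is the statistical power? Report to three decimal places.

Power ≈ 0.334

Standardized effect: d = |μ_{script A} − μ_{script B}| / σ = |381.7 − 371.1| / 36.1 = 0.2936
Noncentrality parameter: δ = d / √(1/n₁ + 1/n₂) = 0.2936 / √(1/102 + 1/37) = 1.5300
Two-sided α = 0.05 → critical value z_{0.025} = 1.960.
Power = Φ(δ − 1.960) + Φ(−δ − 1.960) = Φ(-0.430) + Φ(-3.490) = 0.3336 + 0.0002 = 0.3339.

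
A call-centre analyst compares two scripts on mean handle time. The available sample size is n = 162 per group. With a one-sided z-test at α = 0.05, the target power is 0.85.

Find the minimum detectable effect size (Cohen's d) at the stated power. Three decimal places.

Need Φ(δ − 1.645) = 0.85, so δ = 1.645 + 1.036 = 2.681.
δ = d·√(n/2) ⇒ d = δ/√(n/2) = 2.681/√(162/2) = 0.2979.

d ≈ 0.298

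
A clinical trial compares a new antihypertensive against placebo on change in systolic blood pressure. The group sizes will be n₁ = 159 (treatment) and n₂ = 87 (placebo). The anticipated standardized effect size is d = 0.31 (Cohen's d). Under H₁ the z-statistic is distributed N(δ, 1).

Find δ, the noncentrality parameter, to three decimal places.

The noncentrality parameter scales effect size by the design's sample-size factor: δ = d / √(1/n₁ + 1/n₂) = 0.31 / √(1/159 + 1/87) = 2.3246

δ ≈ 2.325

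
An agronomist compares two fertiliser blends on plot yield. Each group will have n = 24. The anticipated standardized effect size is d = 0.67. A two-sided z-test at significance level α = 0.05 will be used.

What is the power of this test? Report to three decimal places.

Power ≈ 0.641

Noncentrality parameter: δ = d·√(n/2) = 0.67 × √(24/2) = 2.3209
Two-sided α = 0.05 → critical value z_{0.025} = 1.960.
Power = Φ(δ − 1.960) + Φ(−δ − 1.960) = Φ(0.361) + Φ(-4.281) = 0.6409 + 0.0000 = 0.6410.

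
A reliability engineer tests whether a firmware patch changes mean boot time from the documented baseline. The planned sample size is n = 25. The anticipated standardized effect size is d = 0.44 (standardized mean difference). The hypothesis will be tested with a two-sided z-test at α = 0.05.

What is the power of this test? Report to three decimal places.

Noncentrality parameter: δ = d·√n = 0.44 × √25 = 2.2000
Critical value for a two-sided test at α = 0.05: z_{α/2} = 1.960.
Power = Φ(δ − 1.960) + Φ(−δ − 1.960) = Φ(0.240) + Φ(-4.160) = 0.5948 + 0.0000 = 0.5949.

Power ≈ 0.595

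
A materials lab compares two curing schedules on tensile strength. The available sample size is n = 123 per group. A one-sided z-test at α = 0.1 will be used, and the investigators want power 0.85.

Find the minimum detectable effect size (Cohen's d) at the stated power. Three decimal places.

d ≈ 0.296

Need Φ(δ − 1.282) = 0.85, so δ = 1.282 + 1.036 = 2.318.
δ = d·√(n/2) ⇒ d = δ/√(n/2) = 2.318/√(123/2) = 0.2956.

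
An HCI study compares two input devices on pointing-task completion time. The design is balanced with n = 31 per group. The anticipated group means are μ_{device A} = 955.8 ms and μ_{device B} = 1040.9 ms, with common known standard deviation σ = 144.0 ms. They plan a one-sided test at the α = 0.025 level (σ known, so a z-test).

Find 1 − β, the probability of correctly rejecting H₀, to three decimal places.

Power ≈ 0.643

Standardized effect: d = |μ_{device A} − μ_{device B}| / σ = |955.8 − 1040.9| / 144.0 = 0.5910
Noncentrality parameter: δ = d·√(n/2) = 0.5910 × √(31/2) = 2.3267
One-sided α = 0.025 → critical value z_{0.025} = 1.960.
Power = Φ(δ − 1.960) = Φ(0.367) = 0.6431.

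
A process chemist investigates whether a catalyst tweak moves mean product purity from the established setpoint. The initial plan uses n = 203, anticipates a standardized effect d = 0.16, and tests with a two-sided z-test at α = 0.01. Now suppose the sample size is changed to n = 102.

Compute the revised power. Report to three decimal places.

With n = 102: δ = d·√n = 0.16 × √102 = 1.6159. Critical value z_{0.005} = 2.576.
Revised power = Φ(δ − 2.576) + Φ(−δ − 2.576) = Φ(-0.960) + Φ(-4.192) = 0.1686 + 0.0000 = 0.1686.

Power ≈ 0.169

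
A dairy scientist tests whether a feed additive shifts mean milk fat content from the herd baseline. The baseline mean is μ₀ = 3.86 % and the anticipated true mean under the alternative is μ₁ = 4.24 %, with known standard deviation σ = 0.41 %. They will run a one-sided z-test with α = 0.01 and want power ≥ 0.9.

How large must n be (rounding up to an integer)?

n = 16

Standardized effect: d = |μ₁ − μ₀| / σ = |4.24 − 3.86| / 0.41 = 0.9268
Set Φ(δ − 2.326) = 0.9; then δ − 2.326 = Φ⁻¹(0.9) = 1.282, giving δ = 3.608.
δ = d·√n ⇒ n = (δ/d)² = (3.608 / 0.9268)² = 15.15.
Round up to the next whole unit.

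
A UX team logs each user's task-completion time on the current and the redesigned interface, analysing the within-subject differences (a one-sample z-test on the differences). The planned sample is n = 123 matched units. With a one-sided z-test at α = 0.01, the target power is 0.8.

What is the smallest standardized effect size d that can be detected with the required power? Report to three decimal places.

d ≈ 0.286

Need Φ(δ − 2.326) = 0.8, so δ = 2.326 + 0.842 = 3.168.
δ = d·√n ⇒ d = δ/√n = 3.168/√123 = 0.2856.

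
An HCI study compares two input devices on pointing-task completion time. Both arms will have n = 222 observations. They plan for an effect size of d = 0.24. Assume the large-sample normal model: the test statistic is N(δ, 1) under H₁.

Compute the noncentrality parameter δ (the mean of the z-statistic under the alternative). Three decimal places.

δ ≈ 2.529

The noncentrality parameter scales effect size by the design's sample-size factor: δ = d·√(n/2) = 0.24 × √(222/2) = 2.5286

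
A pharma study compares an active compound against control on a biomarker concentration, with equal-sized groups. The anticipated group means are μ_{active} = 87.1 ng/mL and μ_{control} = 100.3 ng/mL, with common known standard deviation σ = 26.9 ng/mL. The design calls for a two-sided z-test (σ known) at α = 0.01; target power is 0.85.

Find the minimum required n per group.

n = 109 per group

Standardized effect: d = |μ_{active} − μ_{control}| / σ = |87.1 − 100.3| / 26.9 = 0.4907
Set Φ(δ − 2.576) = 0.85; then δ − 2.576 = Φ⁻¹(0.85) = 1.036, giving δ = 3.612.
(Ignoring the negligible lower-tail rejection probability gives the usual closed-form inversion.)
δ = d·√(n/2) ⇒ n = 2(δ/d)² = 2 × (3.612 / 0.4907)² = 108.38.
Round up to the next whole unit.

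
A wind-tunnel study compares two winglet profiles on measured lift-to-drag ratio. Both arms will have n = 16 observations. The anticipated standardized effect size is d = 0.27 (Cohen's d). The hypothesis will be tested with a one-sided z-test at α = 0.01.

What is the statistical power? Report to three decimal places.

Noncentrality parameter: δ = d·√(n/2) = 0.27 × √(16/2) = 0.7637
One-sided α = 0.01 → critical value z_{0.01} = 2.326.
Power = P(Z > 2.326 − δ) = Φ(-1.563) = 0.0591.

Power ≈ 0.059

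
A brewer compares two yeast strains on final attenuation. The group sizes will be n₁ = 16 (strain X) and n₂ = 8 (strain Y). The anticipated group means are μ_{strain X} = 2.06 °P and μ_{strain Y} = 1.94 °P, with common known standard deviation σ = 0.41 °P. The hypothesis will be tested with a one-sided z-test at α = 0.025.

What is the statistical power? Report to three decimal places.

Power ≈ 0.100

Standardized effect: d = |μ_{strain X} − μ_{strain Y}| / σ = |2.06 − 1.94| / 0.41 = 0.2927
Noncentrality parameter: δ = d / √(1/n₁ + 1/n₂) = 0.2927 / √(1/16 + 1/8) = 0.6759
Critical value for a one-sided test at α = 0.025: z_α = 1.960.
Power = P(Z > 1.960 − δ) = Φ(-1.284) = 0.0996.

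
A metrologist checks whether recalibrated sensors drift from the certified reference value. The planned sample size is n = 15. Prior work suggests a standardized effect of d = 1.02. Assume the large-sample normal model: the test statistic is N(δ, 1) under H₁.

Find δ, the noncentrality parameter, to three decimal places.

δ = d·√n = 1.02 × √15 = 3.9504

δ ≈ 3.950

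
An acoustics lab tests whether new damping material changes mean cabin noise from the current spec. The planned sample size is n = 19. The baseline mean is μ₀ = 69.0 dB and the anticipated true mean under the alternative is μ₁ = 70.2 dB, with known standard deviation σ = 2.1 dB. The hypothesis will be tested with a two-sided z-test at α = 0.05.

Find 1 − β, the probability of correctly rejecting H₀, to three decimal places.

Standardized effect: d = |μ₁ − μ₀| / σ = |70.2 − 69.0| / 2.1 = 0.5714
Noncentrality parameter: δ = d·√n = 0.5714 × √19 = 2.4908
Two-sided α = 0.05 → critical value z_{0.025} = 1.960.
Power = Φ(δ − 1.960) + Φ(−δ − 1.960) = Φ(0.531) + Φ(-4.451) = 0.7022 + 0.0000 = 0.7022.

Power ≈ 0.702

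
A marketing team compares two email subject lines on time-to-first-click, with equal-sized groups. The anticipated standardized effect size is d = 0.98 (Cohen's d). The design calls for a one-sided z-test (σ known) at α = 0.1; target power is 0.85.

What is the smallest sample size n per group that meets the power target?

For power 0.85 need Φ(δ − z_{0.1}) = 0.85, so δ = z_{0.1} + z_{0.15} = 1.282 + 1.036 = 2.318.
δ = d·√(n/2) ⇒ n = 2(δ/d)² = 2 × (2.318 / 0.98)² = 11.19.
Rounding up, n = 12 per group.

n = 12 per group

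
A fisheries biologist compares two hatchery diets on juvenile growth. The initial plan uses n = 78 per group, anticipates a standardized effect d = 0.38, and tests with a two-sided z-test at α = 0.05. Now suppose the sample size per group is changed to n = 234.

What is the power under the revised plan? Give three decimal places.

Power ≈ 0.984

With n = 234 per group: δ = d·√(n/2) = 0.38 × √(234/2) = 4.1103. Critical value z_{0.025} = 1.960.
Revised power = Φ(δ − 1.960) + Φ(−δ − 1.960) = Φ(2.150) + Φ(-6.070) = 0.9842 + 0.0000 = 0.9842.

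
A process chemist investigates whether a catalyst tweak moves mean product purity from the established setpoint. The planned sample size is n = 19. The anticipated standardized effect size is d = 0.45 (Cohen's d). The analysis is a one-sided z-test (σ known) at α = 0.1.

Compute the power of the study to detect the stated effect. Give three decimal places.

Noncentrality parameter: δ = d·√n = 0.45 × √19 = 1.9615
Critical value for a one-sided test at α = 0.1: z_α = 1.282.
Power = Φ(δ − 1.282) = Φ(0.680) = 0.7517.

Power ≈ 0.752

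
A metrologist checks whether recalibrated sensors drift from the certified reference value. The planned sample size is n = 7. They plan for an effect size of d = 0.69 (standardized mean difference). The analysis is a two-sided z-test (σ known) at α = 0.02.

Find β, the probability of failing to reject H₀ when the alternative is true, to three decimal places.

Noncentrality parameter: δ = d·√n = 0.69 × √7 = 1.8256
Critical value for a two-sided test at α = 0.02: z_{α/2} = 2.326.
Power = Φ(δ − 2.326) + Φ(−δ − 2.326) = Φ(-0.501) + Φ(-4.152) = 0.3083 + 0.0000 = 0.3083.
Type II error: β = 1 − power = 1 − 0.3083 = 0.6917.

β ≈ 0.692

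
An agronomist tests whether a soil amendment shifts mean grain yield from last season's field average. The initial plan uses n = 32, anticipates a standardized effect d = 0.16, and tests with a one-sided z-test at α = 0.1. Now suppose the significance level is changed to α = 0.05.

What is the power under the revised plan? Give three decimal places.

δ = d·√n = 0.16 × √32 = 0.9051 (unchanged). New critical value: z_{0.05} = 1.645.
Revised power = P(Z > 1.645 − δ) = Φ(-0.740) = 0.2297.

Power ≈ 0.230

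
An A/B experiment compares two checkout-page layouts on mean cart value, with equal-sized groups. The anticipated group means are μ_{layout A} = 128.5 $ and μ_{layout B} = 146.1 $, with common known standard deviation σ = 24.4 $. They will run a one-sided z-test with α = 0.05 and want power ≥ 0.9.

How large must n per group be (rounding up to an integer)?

Standardized effect: d = |μ_{layout A} − μ_{layout B}| / σ = |128.5 − 146.1| / 24.4 = 0.7213
Set Φ(δ − 1.645) = 0.9; then δ − 1.645 = Φ⁻¹(0.9) = 1.282, giving δ = 2.926.
δ = d·√(n/2) ⇒ n = 2(δ/d)² = 2 × (2.926 / 0.7213)² = 32.92.
Round up to the next whole unit.

n = 33 per group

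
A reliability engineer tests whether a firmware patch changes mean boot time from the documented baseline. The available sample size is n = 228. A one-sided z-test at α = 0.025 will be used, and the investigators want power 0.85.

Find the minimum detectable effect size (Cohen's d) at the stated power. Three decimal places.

Need Φ(δ − 1.960) = 0.85, so δ = 1.960 + 1.036 = 2.996.
δ = d·√n ⇒ d = δ/√n = 2.996/√228 = 0.1984.

d ≈ 0.198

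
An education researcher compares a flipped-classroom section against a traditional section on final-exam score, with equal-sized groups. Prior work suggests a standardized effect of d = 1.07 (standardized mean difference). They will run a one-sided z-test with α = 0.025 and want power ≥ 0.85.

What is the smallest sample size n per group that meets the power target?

n = 16 per group

For power 0.85 need Φ(δ − z_{0.025}) = 0.85, so δ = z_{0.025} + z_{0.15} = 1.960 + 1.036 = 2.996.
δ = d·√(n/2) ⇒ n = 2(δ/d)² = 2 × (2.996 / 1.07)² = 15.68.
Rounding up, n = 16 per group.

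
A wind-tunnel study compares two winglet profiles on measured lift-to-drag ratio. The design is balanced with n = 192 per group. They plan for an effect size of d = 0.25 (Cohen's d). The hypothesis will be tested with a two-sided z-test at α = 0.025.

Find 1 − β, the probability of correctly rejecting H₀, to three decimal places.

Noncentrality parameter: δ = d·√(n/2) = 0.25 × √(192/2) = 2.4495
Two-sided α = 0.025 → critical value z_{0.0125} = 2.241.
Power = Φ(δ − 2.241) + Φ(−δ − 2.241) = Φ(0.208) + Φ(-4.691) = 0.5824 + 0.0000 = 0.5824.

Power ≈ 0.582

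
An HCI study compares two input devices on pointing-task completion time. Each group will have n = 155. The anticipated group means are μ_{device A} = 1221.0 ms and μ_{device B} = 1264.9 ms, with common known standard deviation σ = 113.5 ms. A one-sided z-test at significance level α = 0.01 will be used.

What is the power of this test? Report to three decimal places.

Standardized effect: d = |μ_{device A} − μ_{device B}| / σ = |1221.0 − 1264.9| / 113.5 = 0.3868
Noncentrality parameter: δ = d·√(n/2) = 0.3868 × √(155/2) = 3.4050
Critical value for a one-sided test at α = 0.01: z_α = 2.326.
Power = P(Z > 2.326 − δ) = Φ(1.079) = 0.8596.

Power ≈ 0.860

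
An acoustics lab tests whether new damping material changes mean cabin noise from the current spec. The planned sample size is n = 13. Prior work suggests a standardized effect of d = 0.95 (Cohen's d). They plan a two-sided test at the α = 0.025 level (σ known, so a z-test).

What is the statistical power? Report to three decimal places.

Noncentrality parameter: δ = d·√n = 0.95 × √13 = 3.4253
Two-sided α = 0.025 → critical value z_{0.0125} = 2.241.
Power = Φ(δ − 2.241) + Φ(−δ − 2.241) = Φ(1.184) + Φ(-5.667) = 0.8818 + 0.0000 = 0.8818.

Power ≈ 0.882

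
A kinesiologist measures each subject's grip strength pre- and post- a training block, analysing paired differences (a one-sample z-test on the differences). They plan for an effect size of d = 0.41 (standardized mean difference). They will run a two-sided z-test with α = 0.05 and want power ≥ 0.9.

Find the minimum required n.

For power 0.9 need Φ(δ − z_{0.025}) = 0.9, so δ = z_{0.025} + z_{0.10} = 1.960 + 1.282 = 3.242.
(Ignoring the negligible lower-tail rejection probability gives the usual closed-form inversion.)
δ = d·√n ⇒ n = (δ/d)² = (3.242 / 0.41)² = 62.51.
Rounding up, n = 63.

n = 63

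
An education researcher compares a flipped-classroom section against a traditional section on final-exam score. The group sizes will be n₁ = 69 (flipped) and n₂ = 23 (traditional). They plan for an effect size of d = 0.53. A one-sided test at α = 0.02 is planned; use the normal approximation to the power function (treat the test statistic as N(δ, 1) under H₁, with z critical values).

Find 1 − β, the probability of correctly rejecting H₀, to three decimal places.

Power ≈ 0.559

Noncentrality parameter: δ = d / √(1/n₁ + 1/n₂) = 0.53 / √(1/69 + 1/23) = 2.2013
Critical value for a one-sided test at α = 0.02: z_α = 2.054.
Power = Φ(δ − 2.054) = Φ(0.148) = 0.5586.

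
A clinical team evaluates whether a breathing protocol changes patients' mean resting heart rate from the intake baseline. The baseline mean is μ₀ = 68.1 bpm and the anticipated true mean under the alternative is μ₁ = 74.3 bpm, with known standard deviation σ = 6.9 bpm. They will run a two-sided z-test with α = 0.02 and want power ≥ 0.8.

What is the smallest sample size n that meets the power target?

n = 13

Standardized effect: d = |μ₁ − μ₀| / σ = |74.3 − 68.1| / 6.9 = 0.8986
Set Φ(δ − 2.326) = 0.8; then δ − 2.326 = Φ⁻¹(0.8) = 0.842, giving δ = 3.168.
(The Φ(−δ − z_{α/2}) term is vanishingly small for δ > 0 and is dropped in the standard sample-size formula.)
δ = d·√n ⇒ n = (δ/d)² = (3.168 / 0.8986)² = 12.43.
Rounding up, n = 13.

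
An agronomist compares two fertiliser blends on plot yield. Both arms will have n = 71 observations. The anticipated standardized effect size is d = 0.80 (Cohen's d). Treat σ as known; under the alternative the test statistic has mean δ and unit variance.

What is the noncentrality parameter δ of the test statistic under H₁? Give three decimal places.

δ ≈ 4.767

The noncentrality parameter scales effect size by the design's sample-size factor: δ = d·√(n/2) = 0.80 × √(71/2) = 4.7666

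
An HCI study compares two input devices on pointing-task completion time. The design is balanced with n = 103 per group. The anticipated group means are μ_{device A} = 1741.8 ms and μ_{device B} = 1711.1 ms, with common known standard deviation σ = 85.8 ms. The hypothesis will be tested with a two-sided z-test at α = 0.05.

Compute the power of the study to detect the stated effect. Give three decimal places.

Standardized effect: d = |μ_{device A} − μ_{device B}| / σ = |1741.8 − 1711.1| / 85.8 = 0.3578
Noncentrality parameter: δ = d·√(n/2) = 0.3578 × √(103/2) = 2.5678
Critical value for a two-sided test at α = 0.05: z_{α/2} = 1.960.
Power = Φ(δ − 1.960) + Φ(−δ − 1.960) = Φ(0.608) + Φ(-4.528) = 0.7283 + 0.0000 = 0.7283.

Power ≈ 0.728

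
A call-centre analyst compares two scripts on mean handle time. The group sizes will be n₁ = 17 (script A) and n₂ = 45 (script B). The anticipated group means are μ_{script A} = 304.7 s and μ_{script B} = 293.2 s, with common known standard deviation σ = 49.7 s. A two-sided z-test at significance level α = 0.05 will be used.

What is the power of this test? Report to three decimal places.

Standardized effect: d = |μ_{script A} − μ_{script B}| / σ = |304.7 − 293.2| / 49.7 = 0.2314
Noncentrality parameter: δ = d / √(1/n₁ + 1/n₂) = 0.2314 / √(1/17 + 1/45) = 0.8128
Two-sided α = 0.05 → critical value z_{0.025} = 1.960.
Power = Φ(δ − 1.960) + Φ(−δ − 1.960) = Φ(-1.147) + Φ(-2.773) = 0.1257 + 0.0028 = 0.1284.

Power ≈ 0.128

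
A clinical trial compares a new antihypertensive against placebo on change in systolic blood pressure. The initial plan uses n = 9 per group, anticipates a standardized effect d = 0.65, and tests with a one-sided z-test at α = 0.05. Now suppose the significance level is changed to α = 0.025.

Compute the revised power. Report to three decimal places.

Power ≈ 0.281

δ = d·√(n/2) = 0.65 × √(9/2) = 1.3789 (unchanged). New critical value: z_{0.025} = 1.960.
Revised power = P(Z > 1.960 − δ) = Φ(-0.581) = 0.2806.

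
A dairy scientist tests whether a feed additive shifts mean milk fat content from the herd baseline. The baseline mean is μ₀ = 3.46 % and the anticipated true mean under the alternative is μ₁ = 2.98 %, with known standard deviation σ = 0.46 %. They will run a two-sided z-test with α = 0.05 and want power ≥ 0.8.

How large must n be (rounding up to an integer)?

Standardized effect: d = |μ₁ − μ₀| / σ = |2.98 − 3.46| / 0.46 = 1.0435
Set Φ(δ − 1.960) = 0.8; then δ − 1.960 = Φ⁻¹(0.8) = 0.842, giving δ = 2.802.
(For δ > 0 the lower-tail rejection region contributes negligibly to power, so the one-term inversion is standard.)
δ = d·√n ⇒ n = (δ/d)² = (2.802 / 1.0435)² = 7.21.
Round up to the next whole unit.

n = 8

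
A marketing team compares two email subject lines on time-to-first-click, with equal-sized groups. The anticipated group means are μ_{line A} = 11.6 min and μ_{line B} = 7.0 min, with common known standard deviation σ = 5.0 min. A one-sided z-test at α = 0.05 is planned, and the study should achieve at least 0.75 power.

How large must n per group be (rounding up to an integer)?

Standardized effect: d = |μ_{line A} − μ_{line B}| / σ = |11.6 − 7.0| / 5.0 = 0.9200
For power 0.75 need Φ(δ − z_{0.05}) = 0.75, so δ = z_{0.05} + z_{0.25} = 1.645 + 0.674 = 2.319.
δ = d·√(n/2) ⇒ n = 2(δ/d)² = 2 × (2.319 / 0.9200)² = 12.71.
Rounding up, n = 13 per group.

n = 13 per group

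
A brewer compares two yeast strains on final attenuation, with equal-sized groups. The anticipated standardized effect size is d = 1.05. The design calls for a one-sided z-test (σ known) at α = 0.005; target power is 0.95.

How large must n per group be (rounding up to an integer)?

n = 33 per group

Set Φ(δ − 2.576) = 0.95; then δ − 2.576 = Φ⁻¹(0.95) = 1.645, giving δ = 4.221.
δ = d·√(n/2) ⇒ n = 2(δ/d)² = 2 × (4.221 / 1.05)² = 32.32.
Rounding up, n = 33 per group.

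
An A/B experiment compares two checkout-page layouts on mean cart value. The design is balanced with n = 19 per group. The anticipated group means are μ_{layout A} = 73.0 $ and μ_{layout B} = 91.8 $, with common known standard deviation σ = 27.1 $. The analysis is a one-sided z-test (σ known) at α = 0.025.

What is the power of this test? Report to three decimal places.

Standardized effect: d = |μ_{layout A} − μ_{layout B}| / σ = |73.0 − 91.8| / 27.1 = 0.6937
Noncentrality parameter: δ = d·√(n/2) = 0.6937 × √(19/2) = 2.1382
Critical value for a one-sided test at α = 0.025: z_α = 1.960.
Power = Φ(δ − 1.960) = Φ(0.178) = 0.5707.

Power ≈ 0.571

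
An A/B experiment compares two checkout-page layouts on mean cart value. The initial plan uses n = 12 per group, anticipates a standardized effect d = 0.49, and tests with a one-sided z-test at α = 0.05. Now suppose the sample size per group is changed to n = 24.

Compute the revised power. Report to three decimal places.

Power ≈ 0.521

With n = 24 per group: δ = d·√(n/2) = 0.49 × √(24/2) = 1.6974. Critical value z_{0.05} = 1.645.
Revised power = Φ(δ − 1.645) = Φ(0.053) = 0.5210.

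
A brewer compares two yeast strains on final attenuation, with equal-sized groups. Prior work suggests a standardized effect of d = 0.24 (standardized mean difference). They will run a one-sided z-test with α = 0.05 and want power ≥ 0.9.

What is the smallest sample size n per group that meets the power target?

Set Φ(δ − 1.645) = 0.9; then δ − 1.645 = Φ⁻¹(0.9) = 1.282, giving δ = 2.926.
δ = d·√(n/2) ⇒ n = 2(δ/d)² = 2 × (2.926 / 0.24)² = 297.36.
Rounding up, n = 298 per group.

n = 298 per group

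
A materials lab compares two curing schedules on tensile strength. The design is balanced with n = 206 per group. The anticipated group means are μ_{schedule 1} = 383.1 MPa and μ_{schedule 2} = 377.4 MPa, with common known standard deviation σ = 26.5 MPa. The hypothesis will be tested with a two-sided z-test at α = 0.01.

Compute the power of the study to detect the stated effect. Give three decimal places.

Power ≈ 0.347

Standardized effect: d = |μ_{schedule 1} − μ_{schedule 2}| / σ = |383.1 − 377.4| / 26.5 = 0.2151
Noncentrality parameter: δ = d·√(n/2) = 0.2151 × √(206/2) = 2.1830
Critical value for a two-sided test at α = 0.01: z_{α/2} = 2.576.
Power = Φ(δ − 2.576) + Φ(−δ − 2.576) = Φ(-0.393) + Φ(-4.759) = 0.3472 + 0.0000 = 0.3472.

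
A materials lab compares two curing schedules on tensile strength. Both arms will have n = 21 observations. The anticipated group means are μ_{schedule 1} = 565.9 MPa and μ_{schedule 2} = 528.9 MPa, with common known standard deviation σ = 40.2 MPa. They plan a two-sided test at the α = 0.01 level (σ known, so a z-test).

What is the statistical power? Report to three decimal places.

Standardized effect: d = |μ_{schedule 1} − μ_{schedule 2}| / σ = |565.9 − 528.9| / 40.2 = 0.9204
Noncentrality parameter: λ = d·√(n/2) = 0.9204 × √(21/2) = 2.9824
Critical value for a two-sided test at α = 0.01: z_{α/2} = 2.576.
Power = Φ(λ − 2.576) + Φ(−λ − 2.576) = Φ(0.407) + Φ(-5.558) = 0.6578 + 0.0000 = 0.6578.

Power ≈ 0.658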